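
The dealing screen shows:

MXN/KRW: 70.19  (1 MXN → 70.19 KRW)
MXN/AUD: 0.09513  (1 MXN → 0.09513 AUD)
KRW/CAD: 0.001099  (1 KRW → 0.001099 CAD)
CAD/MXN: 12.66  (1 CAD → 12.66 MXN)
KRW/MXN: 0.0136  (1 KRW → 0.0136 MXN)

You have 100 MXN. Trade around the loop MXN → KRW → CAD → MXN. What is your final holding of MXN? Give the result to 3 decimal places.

100 MXN × 70.19 = 7019 KRW
7019 KRW × 0.001099 = 7.713881 CAD
7.713881 CAD × 12.66 = 97.65773346 MXN

97.658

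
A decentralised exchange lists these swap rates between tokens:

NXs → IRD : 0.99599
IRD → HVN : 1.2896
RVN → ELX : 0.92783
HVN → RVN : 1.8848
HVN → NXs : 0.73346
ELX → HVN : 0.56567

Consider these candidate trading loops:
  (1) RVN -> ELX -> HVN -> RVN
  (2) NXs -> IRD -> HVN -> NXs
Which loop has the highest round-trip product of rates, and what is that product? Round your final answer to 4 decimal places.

(1) 0.92783 × 0.56567 × 1.8848 = 0.98923
(2) 0.99599 × 1.2896 × 0.73346 = 0.94208
Highest is cycle (1) at 0.9892 (≤1, no arbitrage).

0.9892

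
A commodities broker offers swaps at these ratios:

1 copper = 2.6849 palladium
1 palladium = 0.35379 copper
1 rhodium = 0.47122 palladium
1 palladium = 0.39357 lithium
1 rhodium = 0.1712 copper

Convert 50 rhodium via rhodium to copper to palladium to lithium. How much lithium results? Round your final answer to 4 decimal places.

9.0453

50 rhodium × 0.1712 = 8.56 copper
8.56 copper × 2.6849 = 22.982744 palladium
22.982744 palladium × 0.39357 = 9.04531855608 lithium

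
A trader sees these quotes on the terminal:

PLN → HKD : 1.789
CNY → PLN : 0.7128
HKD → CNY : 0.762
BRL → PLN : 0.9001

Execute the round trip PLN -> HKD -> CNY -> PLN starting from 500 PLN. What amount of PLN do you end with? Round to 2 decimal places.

500 PLN × 1.789 = 894.5 HKD
894.5 HKD × 0.762 = 681.609 CNY
681.609 CNY × 0.7128 = 485.8508952 PLN

485.85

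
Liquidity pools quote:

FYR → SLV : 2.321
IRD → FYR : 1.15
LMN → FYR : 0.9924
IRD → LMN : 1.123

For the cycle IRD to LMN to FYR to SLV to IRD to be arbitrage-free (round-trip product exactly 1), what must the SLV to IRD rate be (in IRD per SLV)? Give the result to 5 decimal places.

Known legs of the cycle: 1.123 × 0.9924 × 2.321 = 2.5866737292
For no arbitrage the full-cycle product must be 1, so the missing rate is 1 / 2.5866737292 ≈ 0.3865969.

0.38660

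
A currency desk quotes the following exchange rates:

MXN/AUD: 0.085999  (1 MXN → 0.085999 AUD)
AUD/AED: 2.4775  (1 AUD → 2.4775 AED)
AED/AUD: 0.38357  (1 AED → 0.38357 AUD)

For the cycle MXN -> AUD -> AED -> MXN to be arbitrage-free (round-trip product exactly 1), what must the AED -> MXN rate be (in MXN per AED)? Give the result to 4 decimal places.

4.6935

Known legs of the cycle: 0.085999 × 2.4775 = 0.2130625225
For no arbitrage the full-cycle product must be 1, so the missing rate is 1 / 0.2130625225 ≈ 4.693458.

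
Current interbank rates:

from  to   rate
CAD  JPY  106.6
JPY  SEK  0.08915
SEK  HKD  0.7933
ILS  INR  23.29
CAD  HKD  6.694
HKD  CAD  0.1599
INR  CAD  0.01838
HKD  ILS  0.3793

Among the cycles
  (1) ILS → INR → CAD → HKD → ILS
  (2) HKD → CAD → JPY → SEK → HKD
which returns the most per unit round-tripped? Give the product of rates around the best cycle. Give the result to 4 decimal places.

(1) 23.29 × 0.01838 × 6.694 × 0.3793 = 1.08688
(2) 0.1599 × 106.6 × 0.08915 × 0.7933 = 1.20549
Highest is cycle (2) at 1.2055 (>1, arbitrage).

1.2055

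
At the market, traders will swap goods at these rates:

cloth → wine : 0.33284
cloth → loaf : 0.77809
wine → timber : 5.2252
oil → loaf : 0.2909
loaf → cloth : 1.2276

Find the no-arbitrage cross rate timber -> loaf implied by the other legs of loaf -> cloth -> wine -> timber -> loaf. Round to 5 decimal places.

Known legs of the cycle: 1.2276 × 0.33284 × 5.2252 = 2.1349873752768
For no arbitrage the full-cycle product must be 1, so the missing rate is 1 / 2.1349873752768 ≈ 0.4683868.

0.46839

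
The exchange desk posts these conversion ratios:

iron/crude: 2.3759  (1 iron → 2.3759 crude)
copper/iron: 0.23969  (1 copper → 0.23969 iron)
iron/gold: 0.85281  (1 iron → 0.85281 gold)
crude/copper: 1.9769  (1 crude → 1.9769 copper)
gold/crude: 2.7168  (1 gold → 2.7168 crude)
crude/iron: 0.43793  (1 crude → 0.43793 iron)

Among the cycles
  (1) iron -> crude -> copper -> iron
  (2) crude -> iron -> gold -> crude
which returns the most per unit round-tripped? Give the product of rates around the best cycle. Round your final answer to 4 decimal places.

1.1258

(1) 2.3759 × 1.9769 × 0.23969 = 1.12580
(2) 0.43793 × 0.85281 × 2.7168 = 1.01465
Highest is cycle (1) at 1.1258 (>1, arbitrage).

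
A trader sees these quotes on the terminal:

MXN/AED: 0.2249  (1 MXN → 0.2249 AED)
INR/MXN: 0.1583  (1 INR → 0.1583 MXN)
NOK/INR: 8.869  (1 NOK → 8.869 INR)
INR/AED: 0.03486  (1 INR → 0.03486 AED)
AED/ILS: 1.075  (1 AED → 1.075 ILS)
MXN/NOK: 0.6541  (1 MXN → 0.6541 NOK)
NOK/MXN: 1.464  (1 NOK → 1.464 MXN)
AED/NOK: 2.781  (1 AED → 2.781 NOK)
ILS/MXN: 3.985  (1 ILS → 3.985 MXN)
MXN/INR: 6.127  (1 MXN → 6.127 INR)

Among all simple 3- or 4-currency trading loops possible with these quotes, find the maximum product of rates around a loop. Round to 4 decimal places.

AED→ILS→MXN→AED: 1.075 × 3.985 × 0.2249 = 0.96344
NOK→INR→MXN→NOK: 8.869 × 0.1583 × 0.6541 = 0.91833
NOK→MXN→AED→NOK: 1.464 × 0.2249 × 2.781 = 0.91565
AED→ILS→MXN→INR→AED: 1.075 × 3.985 × 6.127 × 0.03486 = 0.91498
NOK→INR→MXN→AED→NOK: 8.869 × 0.1583 × 0.2249 × 2.781 = 0.87810
NOK→MXN→INR→AED→NOK: 1.464 × 6.127 × 0.03486 × 2.781 = 0.86960
NOK→INR→AED→NOK: 8.869 × 0.03486 × 2.781 = 0.85981
Maximum is AED→ILS→MXN→AED at 0.9634; no arbitrage — every cycle loses value.

0.9634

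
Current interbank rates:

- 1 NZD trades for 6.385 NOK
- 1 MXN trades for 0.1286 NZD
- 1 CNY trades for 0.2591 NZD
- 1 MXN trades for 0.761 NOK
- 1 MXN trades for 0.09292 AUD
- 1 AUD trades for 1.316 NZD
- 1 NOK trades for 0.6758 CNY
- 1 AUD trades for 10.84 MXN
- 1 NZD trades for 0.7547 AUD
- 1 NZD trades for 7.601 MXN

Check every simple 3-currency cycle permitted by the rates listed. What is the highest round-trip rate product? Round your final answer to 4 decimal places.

NZD→NOK→CNY→NZD: 6.385 × 0.6758 × 0.2591 = 1.11801
NZD→AUD→MXN→NZD: 0.7547 × 10.84 × 0.1286 = 1.05207
NZD→MXN→AUD→NZD: 7.601 × 0.09292 × 1.316 = 0.92947
Maximum is NZD→NOK→CNY→NZD at 1.1180; arbitrage exists.

1.1180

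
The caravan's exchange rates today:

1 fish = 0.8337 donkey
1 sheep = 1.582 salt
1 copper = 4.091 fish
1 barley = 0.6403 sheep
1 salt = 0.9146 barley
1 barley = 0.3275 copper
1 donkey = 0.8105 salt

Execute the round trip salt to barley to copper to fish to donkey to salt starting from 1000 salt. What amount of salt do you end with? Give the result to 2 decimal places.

1000 salt × 0.9146 = 914.6 barley
914.6 barley × 0.3275 = 299.5315 copper
299.5315 copper × 4.091 = 1225.3833665 fish
1225.3833665 fish × 0.8337 = 1021.60211265105 donkey
1021.60211265105 donkey × 0.8105 = 828.008512303676025 salt

828.01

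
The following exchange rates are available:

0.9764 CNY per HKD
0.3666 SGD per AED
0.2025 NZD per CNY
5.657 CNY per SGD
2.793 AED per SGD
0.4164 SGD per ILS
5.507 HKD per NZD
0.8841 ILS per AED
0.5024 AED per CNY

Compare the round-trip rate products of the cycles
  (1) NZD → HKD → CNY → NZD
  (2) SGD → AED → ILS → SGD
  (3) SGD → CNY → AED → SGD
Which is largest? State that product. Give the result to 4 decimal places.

1.0888

(1) 5.507 × 0.9764 × 0.2025 = 1.08885
(2) 2.793 × 0.8841 × 0.4164 = 1.02821
(3) 5.657 × 0.5024 × 0.3666 = 1.04191
Highest is cycle (1) at 1.0888 (>1, arbitrage).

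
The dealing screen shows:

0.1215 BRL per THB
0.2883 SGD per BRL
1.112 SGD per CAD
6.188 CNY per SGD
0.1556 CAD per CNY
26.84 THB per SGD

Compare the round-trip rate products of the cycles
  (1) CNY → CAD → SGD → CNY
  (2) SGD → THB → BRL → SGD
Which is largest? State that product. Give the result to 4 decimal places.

1.0707

(1) 0.1556 × 1.112 × 6.188 = 1.07069
(2) 26.84 × 0.1215 × 0.2883 = 0.94016
Highest is cycle (1) at 1.0707 (>1, arbitrage).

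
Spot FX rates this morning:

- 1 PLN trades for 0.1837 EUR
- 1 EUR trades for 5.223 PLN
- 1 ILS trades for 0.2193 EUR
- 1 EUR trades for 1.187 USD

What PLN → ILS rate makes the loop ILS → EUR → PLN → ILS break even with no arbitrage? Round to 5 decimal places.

0.87305

Known legs of the cycle: 0.2193 × 5.223 = 1.1454039
For no arbitrage the full-cycle product must be 1, so the missing rate is 1 / 1.1454039 ≈ 0.8730545.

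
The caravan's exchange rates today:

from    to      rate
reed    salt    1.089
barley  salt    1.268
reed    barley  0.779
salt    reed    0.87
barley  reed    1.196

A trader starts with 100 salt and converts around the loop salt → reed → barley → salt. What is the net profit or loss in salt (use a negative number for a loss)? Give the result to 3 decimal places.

100 salt × 0.87 = 87 reed
87 reed × 0.779 = 67.773 barley
67.773 barley × 1.268 = 85.936164 salt
Net change: 85.936164 − 100 = -14.063836 salt

-14.064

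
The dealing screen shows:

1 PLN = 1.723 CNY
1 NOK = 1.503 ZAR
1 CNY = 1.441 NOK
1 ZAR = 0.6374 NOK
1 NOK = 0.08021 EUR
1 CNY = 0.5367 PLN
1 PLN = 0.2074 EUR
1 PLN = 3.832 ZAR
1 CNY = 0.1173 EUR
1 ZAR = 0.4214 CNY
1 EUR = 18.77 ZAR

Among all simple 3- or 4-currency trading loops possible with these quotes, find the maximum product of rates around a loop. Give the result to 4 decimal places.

NOK→EUR→ZAR→NOK: 0.08021 × 18.77 × 0.6374 = 0.95963
CNY→EUR→ZAR→CNY: 0.1173 × 18.77 × 0.4214 = 0.92781
NOK→EUR→ZAR→CNY→NOK: 0.08021 × 18.77 × 0.4214 × 1.441 = 0.91422
NOK→ZAR→CNY→NOK: 1.503 × 0.4214 × 1.441 = 0.91268
CNY→PLN→EUR→ZAR→CNY: 0.5367 × 0.2074 × 18.77 × 0.4214 = 0.88044
CNY→PLN→ZAR→CNY: 0.5367 × 3.832 × 0.4214 = 0.86667
Maximum is NOK→EUR→ZAR→NOK at 0.9596; no arbitrage — every cycle loses value.

0.9596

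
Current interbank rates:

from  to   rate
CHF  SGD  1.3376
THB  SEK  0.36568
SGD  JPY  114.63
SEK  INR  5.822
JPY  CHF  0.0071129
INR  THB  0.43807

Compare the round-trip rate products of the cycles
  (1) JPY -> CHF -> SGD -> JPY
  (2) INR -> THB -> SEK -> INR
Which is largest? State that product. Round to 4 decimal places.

(1) 0.0071129 × 1.3376 × 114.63 = 1.09061
(2) 0.43807 × 0.36568 × 5.822 = 0.93265
Highest is cycle (1) at 1.0906 (>1, arbitrage).

1.0906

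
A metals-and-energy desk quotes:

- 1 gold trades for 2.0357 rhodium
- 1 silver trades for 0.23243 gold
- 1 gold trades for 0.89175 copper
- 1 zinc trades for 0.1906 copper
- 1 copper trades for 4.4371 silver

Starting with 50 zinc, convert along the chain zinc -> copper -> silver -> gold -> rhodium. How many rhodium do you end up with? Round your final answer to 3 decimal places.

20.008

50 zinc × 0.1906 = 9.53 copper
9.53 copper × 4.4371 = 42.285563 silver
42.285563 silver × 0.23243 = 9.82843340809 gold
9.82843340809 gold × 2.0357 = 20.007741888848813 rhodium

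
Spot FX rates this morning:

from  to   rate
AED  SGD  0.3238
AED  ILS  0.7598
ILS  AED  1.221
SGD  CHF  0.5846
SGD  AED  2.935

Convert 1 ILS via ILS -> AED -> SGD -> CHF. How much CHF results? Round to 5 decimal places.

1 ILS × 1.221 = 1.221 AED
1.221 AED × 0.3238 = 0.3953598 SGD
0.3953598 SGD × 0.5846 = 0.23112733908 CHF

0.23113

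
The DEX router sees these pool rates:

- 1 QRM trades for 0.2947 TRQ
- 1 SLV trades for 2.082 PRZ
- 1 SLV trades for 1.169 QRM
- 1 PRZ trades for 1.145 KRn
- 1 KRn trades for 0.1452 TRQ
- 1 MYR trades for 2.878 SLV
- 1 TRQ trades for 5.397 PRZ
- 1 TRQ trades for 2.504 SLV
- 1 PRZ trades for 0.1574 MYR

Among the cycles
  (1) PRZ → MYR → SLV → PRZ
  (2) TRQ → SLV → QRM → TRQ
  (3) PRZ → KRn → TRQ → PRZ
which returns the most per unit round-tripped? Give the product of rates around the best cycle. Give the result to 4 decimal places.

0.9431

(1) 0.1574 × 2.878 × 2.082 = 0.94314
(2) 2.504 × 1.169 × 0.2947 = 0.86264
(3) 1.145 × 0.1452 × 5.397 = 0.89727
Highest is cycle (1) at 0.9431 (≤1, no arbitrage).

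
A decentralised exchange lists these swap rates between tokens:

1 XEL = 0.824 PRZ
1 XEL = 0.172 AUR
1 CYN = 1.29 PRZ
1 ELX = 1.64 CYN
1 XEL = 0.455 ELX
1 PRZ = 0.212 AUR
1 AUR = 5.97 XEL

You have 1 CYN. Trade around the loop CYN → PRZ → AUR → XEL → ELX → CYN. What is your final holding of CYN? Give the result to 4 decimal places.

1.2183

1 CYN × 1.29 = 1.29 PRZ
1.29 PRZ × 0.212 = 0.27348 AUR
0.27348 AUR × 5.97 = 1.6326756 XEL
1.6326756 XEL × 0.455 = 0.742867398 ELX
0.742867398 ELX × 1.64 = 1.21830253272 CYN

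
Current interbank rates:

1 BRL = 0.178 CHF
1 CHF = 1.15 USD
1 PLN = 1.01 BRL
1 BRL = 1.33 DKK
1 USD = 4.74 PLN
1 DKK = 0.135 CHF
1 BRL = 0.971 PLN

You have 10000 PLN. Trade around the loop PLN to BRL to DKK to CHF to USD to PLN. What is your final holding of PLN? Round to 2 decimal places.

10000 PLN × 1.01 = 10100 BRL
10100 BRL × 1.33 = 13433 DKK
13433 DKK × 0.135 = 1813.455 CHF
1813.455 CHF × 1.15 = 2085.47325 USD
2085.47325 USD × 4.74 = 9885.143205 PLN

9885.14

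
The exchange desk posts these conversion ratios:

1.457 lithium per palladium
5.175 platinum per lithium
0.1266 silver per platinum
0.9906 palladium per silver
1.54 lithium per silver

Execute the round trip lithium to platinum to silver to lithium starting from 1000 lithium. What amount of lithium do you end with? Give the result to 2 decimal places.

1008.94

1000 lithium × 5.175 = 5175 platinum
5175 platinum × 0.1266 = 655.155 silver
655.155 silver × 1.54 = 1008.9387 lithium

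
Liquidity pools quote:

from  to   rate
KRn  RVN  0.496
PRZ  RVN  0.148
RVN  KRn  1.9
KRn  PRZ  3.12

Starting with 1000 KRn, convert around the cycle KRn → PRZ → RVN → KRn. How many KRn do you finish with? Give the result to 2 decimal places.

1000 KRn × 3.12 = 3120 PRZ
3120 PRZ × 0.148 = 461.76 RVN
461.76 RVN × 1.9 = 877.344 KRn

877.34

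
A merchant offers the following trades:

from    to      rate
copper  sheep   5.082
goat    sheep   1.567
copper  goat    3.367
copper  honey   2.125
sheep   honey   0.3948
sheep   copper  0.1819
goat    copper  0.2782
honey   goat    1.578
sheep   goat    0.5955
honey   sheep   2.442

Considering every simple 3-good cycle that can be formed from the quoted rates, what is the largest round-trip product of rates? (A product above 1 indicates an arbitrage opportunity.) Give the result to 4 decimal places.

honey→goat→sheep→honey: 1.578 × 1.567 × 0.3948 = 0.97623
copper→goat→sheep→copper: 3.367 × 1.567 × 0.1819 = 0.95972
copper→honey→sheep→copper: 2.125 × 2.442 × 0.1819 = 0.94392
copper→honey→goat→copper: 2.125 × 1.578 × 0.2782 = 0.93287
copper→sheep→goat→copper: 5.082 × 0.5955 × 0.2782 = 0.84193
Maximum is honey→goat→sheep→honey at 0.9762; no arbitrage — every cycle loses value.

0.9762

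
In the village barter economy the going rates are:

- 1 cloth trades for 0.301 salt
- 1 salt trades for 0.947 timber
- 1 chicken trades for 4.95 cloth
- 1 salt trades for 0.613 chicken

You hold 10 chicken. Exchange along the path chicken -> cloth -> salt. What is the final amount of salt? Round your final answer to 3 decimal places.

14.900

10 chicken × 4.95 = 49.5 cloth
49.5 cloth × 0.301 = 14.8995 salt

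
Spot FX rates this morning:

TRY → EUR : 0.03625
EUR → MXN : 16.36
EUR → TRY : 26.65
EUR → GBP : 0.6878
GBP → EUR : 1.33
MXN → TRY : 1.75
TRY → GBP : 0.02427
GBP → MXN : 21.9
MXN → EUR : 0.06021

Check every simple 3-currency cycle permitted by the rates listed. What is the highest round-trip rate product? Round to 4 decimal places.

1.0378

MXN→TRY→EUR→MXN: 1.75 × 0.03625 × 16.36 = 1.03784
MXN→TRY→GBP→MXN: 1.75 × 0.02427 × 21.9 = 0.93015
MXN→EUR→GBP→MXN: 0.06021 × 0.6878 × 21.9 = 0.90693
GBP→EUR→TRY→GBP: 1.33 × 26.65 × 0.02427 = 0.86024
Maximum is MXN→TRY→EUR→MXN at 1.0378; arbitrage exists.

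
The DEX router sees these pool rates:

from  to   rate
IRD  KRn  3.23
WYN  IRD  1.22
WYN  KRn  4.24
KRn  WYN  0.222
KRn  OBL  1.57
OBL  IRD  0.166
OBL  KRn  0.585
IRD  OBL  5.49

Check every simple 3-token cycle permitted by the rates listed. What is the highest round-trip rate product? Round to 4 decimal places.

WYN→IRD→KRn→WYN: 1.22 × 3.23 × 0.222 = 0.87481
IRD→KRn→OBL→IRD: 3.23 × 1.57 × 0.166 = 0.84180
Maximum is WYN→IRD→KRn→WYN at 0.8748; no arbitrage — every cycle loses value.

0.8748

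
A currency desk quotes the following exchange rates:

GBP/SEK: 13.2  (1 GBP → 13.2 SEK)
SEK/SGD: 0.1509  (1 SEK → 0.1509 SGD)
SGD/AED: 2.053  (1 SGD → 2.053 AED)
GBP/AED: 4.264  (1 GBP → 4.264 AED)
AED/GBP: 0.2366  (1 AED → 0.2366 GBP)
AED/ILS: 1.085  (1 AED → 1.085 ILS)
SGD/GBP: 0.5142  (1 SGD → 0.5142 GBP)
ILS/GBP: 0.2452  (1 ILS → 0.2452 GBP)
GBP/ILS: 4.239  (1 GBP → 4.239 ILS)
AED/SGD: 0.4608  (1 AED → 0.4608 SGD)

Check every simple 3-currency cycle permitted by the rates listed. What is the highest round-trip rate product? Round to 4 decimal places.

1.1344

ILS→GBP→AED→ILS: 0.2452 × 4.264 × 1.085 = 1.13440
SGD→GBP→SEK→SGD: 0.5142 × 13.2 × 0.1509 = 1.02422
AED→SGD→GBP→AED: 0.4608 × 0.5142 × 4.264 = 1.01033
Maximum is ILS→GBP→AED→ILS at 1.1344; arbitrage exists.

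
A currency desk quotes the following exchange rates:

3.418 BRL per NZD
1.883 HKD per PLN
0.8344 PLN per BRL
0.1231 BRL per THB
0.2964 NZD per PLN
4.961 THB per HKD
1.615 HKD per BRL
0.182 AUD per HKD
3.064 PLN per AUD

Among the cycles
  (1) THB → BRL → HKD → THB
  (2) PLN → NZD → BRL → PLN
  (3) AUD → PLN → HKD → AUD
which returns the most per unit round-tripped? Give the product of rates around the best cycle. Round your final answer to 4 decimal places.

(1) 0.1231 × 1.615 × 4.961 = 0.98628
(2) 0.2964 × 3.418 × 0.8344 = 0.84533
(3) 3.064 × 1.883 × 0.182 = 1.05005
Highest is cycle (3) at 1.0501 (>1, arbitrage).

1.0501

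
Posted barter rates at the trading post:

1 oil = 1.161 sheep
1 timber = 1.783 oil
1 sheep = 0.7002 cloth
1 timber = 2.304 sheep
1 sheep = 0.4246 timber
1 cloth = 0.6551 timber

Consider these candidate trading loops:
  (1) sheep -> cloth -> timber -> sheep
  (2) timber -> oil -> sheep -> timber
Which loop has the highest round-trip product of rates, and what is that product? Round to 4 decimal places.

(1) 0.7002 × 0.6551 × 2.304 = 1.05685
(2) 1.783 × 1.161 × 0.4246 = 0.87895
Highest is cycle (1) at 1.0568 (>1, arbitrage).

1.0568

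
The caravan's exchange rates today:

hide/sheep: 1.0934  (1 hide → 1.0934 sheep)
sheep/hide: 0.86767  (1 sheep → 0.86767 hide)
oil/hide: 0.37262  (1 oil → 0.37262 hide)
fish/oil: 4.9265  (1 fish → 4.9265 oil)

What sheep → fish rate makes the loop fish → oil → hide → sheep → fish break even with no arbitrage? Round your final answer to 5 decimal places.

Known legs of the cycle: 4.9265 × 0.37262 × 1.0934 = 2.007167970962
For no arbitrage the full-cycle product must be 1, so the missing rate is 1 / 2.007167970962 ≈ 0.4982144.

0.49821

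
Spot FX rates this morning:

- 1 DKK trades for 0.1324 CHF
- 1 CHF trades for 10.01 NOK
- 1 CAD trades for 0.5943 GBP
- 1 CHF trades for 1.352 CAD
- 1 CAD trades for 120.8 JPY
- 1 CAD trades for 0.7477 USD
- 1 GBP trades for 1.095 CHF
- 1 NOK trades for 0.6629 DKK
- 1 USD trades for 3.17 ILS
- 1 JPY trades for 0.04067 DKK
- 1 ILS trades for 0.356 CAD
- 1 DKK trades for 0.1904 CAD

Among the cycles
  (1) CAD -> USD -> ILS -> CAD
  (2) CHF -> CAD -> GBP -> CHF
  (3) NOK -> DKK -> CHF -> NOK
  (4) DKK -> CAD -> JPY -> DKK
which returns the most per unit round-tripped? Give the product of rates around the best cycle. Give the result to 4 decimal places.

(1) 0.7477 × 3.17 × 0.356 = 0.84379
(2) 1.352 × 0.5943 × 1.095 = 0.87983
(3) 0.6629 × 0.1324 × 10.01 = 0.87856
(4) 0.1904 × 120.8 × 0.04067 = 0.93542
Highest is cycle (4) at 0.9354 (≤1, no arbitrage).

0.9354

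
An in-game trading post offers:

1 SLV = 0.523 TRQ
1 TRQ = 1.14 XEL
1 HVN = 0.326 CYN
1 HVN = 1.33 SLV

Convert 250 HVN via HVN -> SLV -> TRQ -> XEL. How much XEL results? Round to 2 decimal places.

198.24

250 HVN × 1.33 = 332.5 SLV
332.5 SLV × 0.523 = 173.8975 TRQ
173.8975 TRQ × 1.14 = 198.24315 XEL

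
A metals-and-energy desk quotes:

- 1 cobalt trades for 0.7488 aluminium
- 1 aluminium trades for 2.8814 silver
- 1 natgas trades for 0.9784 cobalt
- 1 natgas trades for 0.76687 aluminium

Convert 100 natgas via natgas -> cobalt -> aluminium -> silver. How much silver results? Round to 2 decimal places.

100 natgas × 0.9784 = 97.84 cobalt
97.84 cobalt × 0.7488 = 73.262592 aluminium
73.262592 aluminium × 2.8814 = 211.0988325888 silver

211.10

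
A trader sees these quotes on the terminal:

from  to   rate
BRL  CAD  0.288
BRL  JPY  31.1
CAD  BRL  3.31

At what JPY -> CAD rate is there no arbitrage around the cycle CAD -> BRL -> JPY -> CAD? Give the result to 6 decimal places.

0.009714

Known legs of the cycle: 3.31 × 31.1 = 102.941
For no arbitrage the full-cycle product must be 1, so the missing rate is 1 / 102.941 ≈ 0.00971430.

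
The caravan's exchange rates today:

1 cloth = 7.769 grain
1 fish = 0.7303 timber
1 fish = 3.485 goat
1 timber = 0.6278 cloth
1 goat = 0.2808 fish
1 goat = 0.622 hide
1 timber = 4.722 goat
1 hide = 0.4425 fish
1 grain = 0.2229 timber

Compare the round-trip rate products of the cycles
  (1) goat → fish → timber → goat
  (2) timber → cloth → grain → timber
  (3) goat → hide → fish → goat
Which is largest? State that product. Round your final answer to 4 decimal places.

1.0872

(1) 0.2808 × 0.7303 × 4.722 = 0.96833
(2) 0.6278 × 7.769 × 0.2229 = 1.08717
(3) 0.622 × 0.4425 × 3.485 = 0.95919
Highest is cycle (2) at 1.0872 (>1, arbitrage).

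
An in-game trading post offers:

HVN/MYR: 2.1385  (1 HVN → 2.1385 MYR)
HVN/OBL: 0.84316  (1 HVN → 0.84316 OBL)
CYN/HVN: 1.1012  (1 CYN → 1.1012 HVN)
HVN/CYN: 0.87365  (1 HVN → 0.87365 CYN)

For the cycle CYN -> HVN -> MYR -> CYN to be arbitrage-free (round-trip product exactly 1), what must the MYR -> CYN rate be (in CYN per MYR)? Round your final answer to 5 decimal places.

Known legs of the cycle: 1.1012 × 2.1385 = 2.3549162
For no arbitrage the full-cycle product must be 1, so the missing rate is 1 / 2.3549162 ≈ 0.4246436.

0.42464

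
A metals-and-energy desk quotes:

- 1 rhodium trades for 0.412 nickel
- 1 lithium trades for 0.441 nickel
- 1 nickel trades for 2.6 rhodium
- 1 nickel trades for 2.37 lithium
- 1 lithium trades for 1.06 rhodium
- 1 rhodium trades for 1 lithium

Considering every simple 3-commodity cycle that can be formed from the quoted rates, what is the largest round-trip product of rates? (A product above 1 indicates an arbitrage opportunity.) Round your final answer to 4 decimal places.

1.1466

nickel→rhodium→lithium→nickel: 2.6 × 1 × 0.441 = 1.14660
nickel→lithium→rhodium→nickel: 2.37 × 1.06 × 0.412 = 1.03503
Maximum is nickel→rhodium→lithium→nickel at 1.1466; arbitrage exists.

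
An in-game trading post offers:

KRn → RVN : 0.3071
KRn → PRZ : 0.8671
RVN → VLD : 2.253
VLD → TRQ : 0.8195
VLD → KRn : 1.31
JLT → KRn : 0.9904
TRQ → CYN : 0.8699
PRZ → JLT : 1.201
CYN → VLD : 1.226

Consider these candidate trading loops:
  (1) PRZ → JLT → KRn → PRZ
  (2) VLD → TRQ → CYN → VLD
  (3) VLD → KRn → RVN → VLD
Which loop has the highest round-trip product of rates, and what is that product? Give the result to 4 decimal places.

(1) 1.201 × 0.9904 × 0.8671 = 1.03139
(2) 0.8195 × 0.8699 × 1.226 = 0.87399
(3) 1.31 × 0.3071 × 2.253 = 0.90638
Highest is cycle (1) at 1.0314 (>1, arbitrage).

1.0314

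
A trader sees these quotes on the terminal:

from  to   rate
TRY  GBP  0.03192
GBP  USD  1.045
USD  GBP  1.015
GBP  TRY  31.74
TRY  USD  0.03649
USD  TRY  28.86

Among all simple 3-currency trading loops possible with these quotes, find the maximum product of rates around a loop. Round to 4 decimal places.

TRY→USD→GBP→TRY: 0.03649 × 1.015 × 31.74 = 1.17557
TRY→GBP→USD→TRY: 0.03192 × 1.045 × 28.86 = 0.96267
Maximum is TRY→USD→GBP→TRY at 1.1756; arbitrage exists.

1.1756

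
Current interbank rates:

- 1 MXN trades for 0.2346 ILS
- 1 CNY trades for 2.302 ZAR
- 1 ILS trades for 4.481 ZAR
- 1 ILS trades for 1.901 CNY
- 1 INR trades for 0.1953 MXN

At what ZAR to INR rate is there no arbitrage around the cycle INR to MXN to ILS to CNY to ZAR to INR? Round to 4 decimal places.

Known legs of the cycle: 0.1953 × 0.2346 × 1.901 × 2.302 = 0.20050152825276
For no arbitrage the full-cycle product must be 1, so the missing rate is 1 / 0.20050152825276 ≈ 4.987493.

4.9875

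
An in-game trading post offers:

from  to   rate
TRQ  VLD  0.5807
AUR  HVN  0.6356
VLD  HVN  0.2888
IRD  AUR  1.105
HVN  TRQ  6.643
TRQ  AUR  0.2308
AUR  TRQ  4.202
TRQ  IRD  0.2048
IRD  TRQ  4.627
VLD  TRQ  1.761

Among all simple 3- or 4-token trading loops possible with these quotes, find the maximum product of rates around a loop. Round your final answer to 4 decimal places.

1.1141

HVN→TRQ→VLD→HVN: 6.643 × 0.5807 × 0.2888 = 1.11407
HVN→TRQ→AUR→HVN: 6.643 × 0.2308 × 0.6356 = 0.97450
HVN→TRQ→IRD→AUR→HVN: 6.643 × 0.2048 × 1.105 × 0.6356 = 0.95552
AUR→TRQ→IRD→AUR: 4.202 × 0.2048 × 1.105 = 0.95093
Maximum is HVN→TRQ→VLD→HVN at 1.1141; arbitrage exists.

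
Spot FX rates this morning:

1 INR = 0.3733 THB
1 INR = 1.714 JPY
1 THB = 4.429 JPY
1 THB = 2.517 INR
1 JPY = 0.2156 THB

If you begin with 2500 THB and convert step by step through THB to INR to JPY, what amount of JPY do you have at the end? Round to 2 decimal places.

10785.35

2500 THB × 2.517 = 6292.5 INR
6292.5 INR × 1.714 = 10785.345 JPY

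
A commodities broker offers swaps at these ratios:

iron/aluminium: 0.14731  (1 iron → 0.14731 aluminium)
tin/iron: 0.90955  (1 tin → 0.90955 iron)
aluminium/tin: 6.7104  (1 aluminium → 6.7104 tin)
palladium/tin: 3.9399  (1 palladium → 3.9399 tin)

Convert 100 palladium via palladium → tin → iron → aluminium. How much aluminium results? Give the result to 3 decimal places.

52.789

100 palladium × 3.9399 = 393.99 tin
393.99 tin × 0.90955 = 358.3536045 iron
358.3536045 iron × 0.14731 = 52.789069478895 aluminium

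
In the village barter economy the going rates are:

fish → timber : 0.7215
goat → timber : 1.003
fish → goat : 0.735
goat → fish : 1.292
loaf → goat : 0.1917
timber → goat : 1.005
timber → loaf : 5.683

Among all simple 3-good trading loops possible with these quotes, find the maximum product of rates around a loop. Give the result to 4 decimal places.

loaf→goat→timber→loaf: 0.1917 × 1.003 × 5.683 = 1.09270
fish→timber→goat→fish: 0.7215 × 1.005 × 1.292 = 0.93684
Maximum is loaf→goat→timber→loaf at 1.0927; arbitrage exists.

1.0927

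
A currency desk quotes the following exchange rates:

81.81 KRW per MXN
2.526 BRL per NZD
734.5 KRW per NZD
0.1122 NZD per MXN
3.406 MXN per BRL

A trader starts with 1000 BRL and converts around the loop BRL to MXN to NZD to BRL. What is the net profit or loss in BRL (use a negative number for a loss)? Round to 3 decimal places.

-34.681

1000 BRL × 3.406 = 3406 MXN
3406 MXN × 0.1122 = 382.1532 NZD
382.1532 NZD × 2.526 = 965.3189832 BRL
Net change: 965.3189832 − 1000 = -34.6810168 BRL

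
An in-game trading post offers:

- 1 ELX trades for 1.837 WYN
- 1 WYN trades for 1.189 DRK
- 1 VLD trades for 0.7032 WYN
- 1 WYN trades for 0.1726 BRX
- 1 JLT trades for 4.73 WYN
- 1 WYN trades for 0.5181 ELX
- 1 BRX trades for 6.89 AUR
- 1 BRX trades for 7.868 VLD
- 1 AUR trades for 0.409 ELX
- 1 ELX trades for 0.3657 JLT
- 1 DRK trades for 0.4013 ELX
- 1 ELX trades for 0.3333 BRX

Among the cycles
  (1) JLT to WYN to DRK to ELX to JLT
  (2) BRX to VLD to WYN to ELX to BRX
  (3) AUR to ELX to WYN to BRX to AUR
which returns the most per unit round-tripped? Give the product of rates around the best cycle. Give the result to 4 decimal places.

(1) 4.73 × 1.189 × 0.4013 × 0.3657 = 0.82535
(2) 7.868 × 0.7032 × 0.5181 × 0.3333 = 0.95542
(3) 0.409 × 1.837 × 0.1726 × 6.89 = 0.89350
Highest is cycle (2) at 0.9554 (≤1, no arbitrage).

0.9554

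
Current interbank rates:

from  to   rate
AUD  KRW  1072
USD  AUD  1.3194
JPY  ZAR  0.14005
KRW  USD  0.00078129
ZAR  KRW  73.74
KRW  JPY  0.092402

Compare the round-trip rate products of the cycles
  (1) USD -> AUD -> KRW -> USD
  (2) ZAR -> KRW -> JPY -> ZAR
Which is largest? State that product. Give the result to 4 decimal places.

(1) 1.3194 × 1072 × 0.00078129 = 1.10505
(2) 73.74 × 0.092402 × 0.14005 = 0.95426
Highest is cycle (1) at 1.1051 (>1, arbitrage).

1.1051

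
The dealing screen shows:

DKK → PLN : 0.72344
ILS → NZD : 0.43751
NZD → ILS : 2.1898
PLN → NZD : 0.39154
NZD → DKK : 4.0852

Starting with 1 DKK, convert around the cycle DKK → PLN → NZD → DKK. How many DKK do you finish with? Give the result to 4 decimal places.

1.1572

1 DKK × 0.72344 = 0.72344 PLN
0.72344 PLN × 0.39154 = 0.2832556976 NZD
0.2832556976 NZD × 4.0852 = 1.15715617583552 DKK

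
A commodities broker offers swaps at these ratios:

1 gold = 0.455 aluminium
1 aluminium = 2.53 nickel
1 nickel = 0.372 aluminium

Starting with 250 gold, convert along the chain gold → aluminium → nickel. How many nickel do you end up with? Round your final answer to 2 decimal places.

250 gold × 0.455 = 113.75 aluminium
113.75 aluminium × 2.53 = 287.7875 nickel

287.79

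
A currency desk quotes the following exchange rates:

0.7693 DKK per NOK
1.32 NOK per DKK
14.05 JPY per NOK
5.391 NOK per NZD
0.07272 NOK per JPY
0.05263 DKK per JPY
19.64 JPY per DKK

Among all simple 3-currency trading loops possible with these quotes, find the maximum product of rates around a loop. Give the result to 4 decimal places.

JPY→NOK→DKK→JPY: 0.07272 × 0.7693 × 19.64 = 1.09873
JPY→DKK→NOK→JPY: 0.05263 × 1.32 × 14.05 = 0.97608
Maximum is JPY→NOK→DKK→JPY at 1.0987; arbitrage exists.

1.0987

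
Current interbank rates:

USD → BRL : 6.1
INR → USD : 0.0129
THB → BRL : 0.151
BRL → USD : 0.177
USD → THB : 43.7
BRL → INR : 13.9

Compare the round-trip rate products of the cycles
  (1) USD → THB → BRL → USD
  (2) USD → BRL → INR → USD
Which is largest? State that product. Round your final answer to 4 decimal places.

(1) 43.7 × 0.151 × 0.177 = 1.16797
(2) 6.1 × 13.9 × 0.0129 = 1.09379
Highest is cycle (1) at 1.1680 (>1, arbitrage).

1.1680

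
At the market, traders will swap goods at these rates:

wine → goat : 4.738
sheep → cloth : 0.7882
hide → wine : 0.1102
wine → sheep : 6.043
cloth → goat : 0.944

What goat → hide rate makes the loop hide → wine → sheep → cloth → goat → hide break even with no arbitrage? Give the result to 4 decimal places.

Known legs of the cycle: 0.1102 × 6.043 × 0.7882 × 0.944 = 0.49549880746688
For no arbitrage the full-cycle product must be 1, so the missing rate is 1 / 0.49549880746688 ≈ 2.018168.

2.0182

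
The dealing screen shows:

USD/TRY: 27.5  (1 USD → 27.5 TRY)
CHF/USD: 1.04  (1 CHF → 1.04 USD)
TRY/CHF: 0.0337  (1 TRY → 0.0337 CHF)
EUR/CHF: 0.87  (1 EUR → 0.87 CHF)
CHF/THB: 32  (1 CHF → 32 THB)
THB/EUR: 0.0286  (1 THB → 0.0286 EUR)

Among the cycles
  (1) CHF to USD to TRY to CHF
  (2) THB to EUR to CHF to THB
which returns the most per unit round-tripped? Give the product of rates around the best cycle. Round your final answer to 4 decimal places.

(1) 1.04 × 27.5 × 0.0337 = 0.96382
(2) 0.0286 × 0.87 × 32 = 0.79622
Highest is cycle (1) at 0.9638 (≤1, no arbitrage).

0.9638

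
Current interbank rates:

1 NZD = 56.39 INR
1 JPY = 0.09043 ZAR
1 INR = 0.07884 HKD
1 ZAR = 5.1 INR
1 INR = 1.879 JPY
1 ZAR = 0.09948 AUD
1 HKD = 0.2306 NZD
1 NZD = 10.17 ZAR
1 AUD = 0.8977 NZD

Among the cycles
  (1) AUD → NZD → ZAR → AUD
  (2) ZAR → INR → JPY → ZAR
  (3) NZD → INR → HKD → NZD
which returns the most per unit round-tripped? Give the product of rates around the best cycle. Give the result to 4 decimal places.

(1) 0.8977 × 10.17 × 0.09948 = 0.90821
(2) 5.1 × 1.879 × 0.09043 = 0.86658
(3) 56.39 × 0.07884 × 0.2306 = 1.02520
Highest is cycle (3) at 1.0252 (>1, arbitrage).

1.0252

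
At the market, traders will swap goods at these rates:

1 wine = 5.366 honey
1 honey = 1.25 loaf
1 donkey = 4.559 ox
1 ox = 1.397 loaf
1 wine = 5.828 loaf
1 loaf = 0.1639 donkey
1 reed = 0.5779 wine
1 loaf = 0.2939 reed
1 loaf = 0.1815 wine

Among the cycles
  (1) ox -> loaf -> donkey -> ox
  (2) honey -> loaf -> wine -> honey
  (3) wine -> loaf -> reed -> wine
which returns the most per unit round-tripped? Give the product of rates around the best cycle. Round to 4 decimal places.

(1) 1.397 × 0.1639 × 4.559 = 1.04387
(2) 1.25 × 0.1815 × 5.366 = 1.21741
(3) 5.828 × 0.2939 × 0.5779 = 0.98986
Highest is cycle (2) at 1.2174 (>1, arbitrage).

1.2174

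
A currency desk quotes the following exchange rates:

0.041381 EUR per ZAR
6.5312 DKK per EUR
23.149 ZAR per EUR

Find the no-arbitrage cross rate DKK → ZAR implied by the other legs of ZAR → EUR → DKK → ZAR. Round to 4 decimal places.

3.7000

Known legs of the cycle: 0.041381 × 6.5312 = 0.2702675872
For no arbitrage the full-cycle product must be 1, so the missing rate is 1 / 0.2702675872 ≈ 3.700037.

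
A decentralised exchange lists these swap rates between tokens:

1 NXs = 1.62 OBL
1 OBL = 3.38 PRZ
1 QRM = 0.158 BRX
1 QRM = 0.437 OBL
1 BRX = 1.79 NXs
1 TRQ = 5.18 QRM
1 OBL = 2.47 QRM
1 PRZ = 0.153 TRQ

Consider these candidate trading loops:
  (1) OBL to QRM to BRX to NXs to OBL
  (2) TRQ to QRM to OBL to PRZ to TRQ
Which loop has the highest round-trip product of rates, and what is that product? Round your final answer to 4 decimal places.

(1) 2.47 × 0.158 × 1.79 × 1.62 = 1.13168
(2) 5.18 × 0.437 × 3.38 × 0.153 = 1.17063
Highest is cycle (2) at 1.1706 (>1, arbitrage).

1.1706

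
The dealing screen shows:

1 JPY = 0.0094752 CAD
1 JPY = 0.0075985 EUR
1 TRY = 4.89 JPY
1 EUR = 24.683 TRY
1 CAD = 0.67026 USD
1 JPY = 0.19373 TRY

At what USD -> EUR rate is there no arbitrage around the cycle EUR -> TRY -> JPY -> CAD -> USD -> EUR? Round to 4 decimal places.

Known legs of the cycle: 24.683 × 4.89 × 0.0094752 × 0.67026 = 0.76654647391621824
For no arbitrage the full-cycle product must be 1, so the missing rate is 1 / 0.76654647391621824 ≈ 1.304552.

1.3046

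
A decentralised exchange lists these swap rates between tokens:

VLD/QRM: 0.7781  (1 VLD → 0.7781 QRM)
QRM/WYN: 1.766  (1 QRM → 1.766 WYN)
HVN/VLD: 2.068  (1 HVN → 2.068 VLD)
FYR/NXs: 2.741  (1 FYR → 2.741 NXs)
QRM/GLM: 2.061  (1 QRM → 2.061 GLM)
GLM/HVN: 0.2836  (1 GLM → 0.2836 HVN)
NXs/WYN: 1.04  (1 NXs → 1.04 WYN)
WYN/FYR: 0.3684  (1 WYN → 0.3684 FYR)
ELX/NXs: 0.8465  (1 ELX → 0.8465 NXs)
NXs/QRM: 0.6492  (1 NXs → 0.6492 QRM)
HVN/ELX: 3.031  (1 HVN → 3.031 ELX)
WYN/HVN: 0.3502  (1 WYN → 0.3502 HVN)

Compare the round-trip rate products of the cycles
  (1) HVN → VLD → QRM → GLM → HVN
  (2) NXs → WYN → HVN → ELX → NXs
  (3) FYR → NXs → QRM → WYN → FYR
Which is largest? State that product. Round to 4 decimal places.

(1) 2.068 × 0.7781 × 2.061 × 0.2836 = 0.94052
(2) 1.04 × 0.3502 × 3.031 × 0.8465 = 0.93446
(3) 2.741 × 0.6492 × 1.766 × 0.3684 = 1.15770
Highest is cycle (3) at 1.1577 (>1, arbitrage).

1.1577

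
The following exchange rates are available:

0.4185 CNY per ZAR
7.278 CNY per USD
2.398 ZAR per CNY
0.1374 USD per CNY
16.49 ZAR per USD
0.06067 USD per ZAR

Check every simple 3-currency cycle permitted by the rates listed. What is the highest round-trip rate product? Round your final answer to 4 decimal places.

USD→CNY→ZAR→USD: 7.278 × 2.398 × 0.06067 = 1.05885
USD→ZAR→CNY→USD: 16.49 × 0.4185 × 0.1374 = 0.94821
Maximum is USD→CNY→ZAR→USD at 1.0589; arbitrage exists.

1.0589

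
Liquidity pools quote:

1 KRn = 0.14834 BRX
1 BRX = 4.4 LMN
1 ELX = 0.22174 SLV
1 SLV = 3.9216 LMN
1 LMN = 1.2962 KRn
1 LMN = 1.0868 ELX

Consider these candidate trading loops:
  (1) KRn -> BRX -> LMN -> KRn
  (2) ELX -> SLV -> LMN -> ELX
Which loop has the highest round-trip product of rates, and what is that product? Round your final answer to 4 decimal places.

(1) 0.14834 × 4.4 × 1.2962 = 0.84602
(2) 0.22174 × 3.9216 × 1.0868 = 0.94505
Highest is cycle (2) at 0.9451 (≤1, no arbitrage).

0.9451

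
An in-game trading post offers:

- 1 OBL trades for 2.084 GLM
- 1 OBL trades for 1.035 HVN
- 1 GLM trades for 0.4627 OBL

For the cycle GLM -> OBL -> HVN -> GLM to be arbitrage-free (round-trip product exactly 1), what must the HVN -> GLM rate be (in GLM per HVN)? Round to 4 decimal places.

Known legs of the cycle: 0.4627 × 1.035 = 0.4788945
For no arbitrage the full-cycle product must be 1, so the missing rate is 1 / 0.4788945 ≈ 2.088143.

2.0881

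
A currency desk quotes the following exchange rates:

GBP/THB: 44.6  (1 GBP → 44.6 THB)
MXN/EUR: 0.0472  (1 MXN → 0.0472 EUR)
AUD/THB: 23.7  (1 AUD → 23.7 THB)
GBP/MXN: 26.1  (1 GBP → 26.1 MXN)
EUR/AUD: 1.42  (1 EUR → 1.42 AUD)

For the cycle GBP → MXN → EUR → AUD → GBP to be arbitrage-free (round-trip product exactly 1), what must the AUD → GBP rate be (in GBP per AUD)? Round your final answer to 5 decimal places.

Known legs of the cycle: 26.1 × 0.0472 × 1.42 = 1.7493264
For no arbitrage the full-cycle product must be 1, so the missing rate is 1 / 1.7493264 ≈ 0.5716486.

0.57165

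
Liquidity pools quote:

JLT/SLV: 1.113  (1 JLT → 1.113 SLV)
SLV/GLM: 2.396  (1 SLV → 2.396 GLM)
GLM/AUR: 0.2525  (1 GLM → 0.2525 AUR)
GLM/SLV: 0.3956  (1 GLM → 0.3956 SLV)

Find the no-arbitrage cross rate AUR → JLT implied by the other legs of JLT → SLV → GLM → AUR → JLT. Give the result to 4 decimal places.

1.4851

Known legs of the cycle: 1.113 × 2.396 × 0.2525 = 0.67335387
For no arbitrage the full-cycle product must be 1, so the missing rate is 1 / 0.67335387 ≈ 1.485103.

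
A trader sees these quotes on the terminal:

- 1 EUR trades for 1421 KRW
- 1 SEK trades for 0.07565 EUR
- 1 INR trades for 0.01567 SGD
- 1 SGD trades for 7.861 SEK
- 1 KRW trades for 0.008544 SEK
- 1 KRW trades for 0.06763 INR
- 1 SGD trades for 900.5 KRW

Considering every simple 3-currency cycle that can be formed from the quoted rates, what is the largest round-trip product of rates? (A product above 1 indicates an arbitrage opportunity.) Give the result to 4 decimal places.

0.9543

KRW→INR→SGD→KRW: 0.06763 × 0.01567 × 900.5 = 0.95432
SEK→EUR→KRW→SEK: 0.07565 × 1421 × 0.008544 = 0.91847
Maximum is KRW→INR→SGD→KRW at 0.9543; no arbitrage — every cycle loses value.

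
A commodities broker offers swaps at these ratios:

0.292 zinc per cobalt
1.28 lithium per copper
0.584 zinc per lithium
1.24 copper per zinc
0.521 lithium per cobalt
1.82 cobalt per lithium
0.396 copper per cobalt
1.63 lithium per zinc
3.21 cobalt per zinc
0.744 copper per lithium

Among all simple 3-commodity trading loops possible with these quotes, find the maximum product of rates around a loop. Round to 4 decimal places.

zinc→cobalt→lithium→zinc: 3.21 × 0.521 × 0.584 = 0.97669
zinc→copper→lithium→zinc: 1.24 × 1.28 × 0.584 = 0.92692
lithium→cobalt→copper→lithium: 1.82 × 0.396 × 1.28 = 0.92252
zinc→lithium→cobalt→zinc: 1.63 × 1.82 × 0.292 = 0.86625
Maximum is zinc→cobalt→lithium→zinc at 0.9767; no arbitrage — every cycle loses value.

0.9767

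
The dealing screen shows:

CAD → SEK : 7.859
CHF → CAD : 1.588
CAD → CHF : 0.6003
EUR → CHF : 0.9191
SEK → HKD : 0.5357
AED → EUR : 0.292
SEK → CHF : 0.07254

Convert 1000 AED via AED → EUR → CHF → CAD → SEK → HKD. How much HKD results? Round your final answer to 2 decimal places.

1000 AED × 0.292 = 292 EUR
292 EUR × 0.9191 = 268.3772 CHF
268.3772 CHF × 1.588 = 426.1829936 CAD
426.1829936 CAD × 7.859 = 3349.3721467024 SEK
3349.3721467024 SEK × 0.5357 = 1794.25865898847568 HKD

1794.26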